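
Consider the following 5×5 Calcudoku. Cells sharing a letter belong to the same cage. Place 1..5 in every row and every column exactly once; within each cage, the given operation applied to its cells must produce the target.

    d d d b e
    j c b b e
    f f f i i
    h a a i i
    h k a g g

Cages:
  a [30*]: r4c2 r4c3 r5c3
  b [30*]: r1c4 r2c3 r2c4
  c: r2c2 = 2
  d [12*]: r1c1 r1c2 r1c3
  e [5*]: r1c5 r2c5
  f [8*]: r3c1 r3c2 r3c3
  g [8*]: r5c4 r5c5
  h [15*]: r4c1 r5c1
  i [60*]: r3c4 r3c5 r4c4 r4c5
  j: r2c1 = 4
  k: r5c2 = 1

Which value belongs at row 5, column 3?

3

J is a freebie; hence r2c1 = 4.
Cage c is a single given cell, leaving r2c2 = 2.
Cage k is a single given cell, which forces r5c2 = 1.
Cage b needs product 30, which forces r1c4 = 2.
Column 2 now contains 1, so r3c2 = 4.
Column 4 already has 2, so r5c4 = 4.
4 is placed in row 5; hence r5c5 = 2.
Cage d has product 12, leaving r1c1 = 1.
4 is placed in column 2, leaving r1c2 = 3.
The 3 cells of cage d must have product 12, leaving r1c3 = 4.
1 is placed in row 1, so r1c5 = 5.
Column 5 already has 5, so r2c5 = 1.
1 is placed in column 1; hence r3c1 = 2.
2 is placed in row 3, so r3c3 = 1.
Column 5 now contains 1, which forces r3c5 = 3.
3 is placed in column 2, which forces r4c2 = 5.
The 3 cells of cage a must have product 30, which forces r4c3 = 2.
The 4 cells of cage i must have product 60; hence r4c5 = 4.
Row 3 already has 3, so r3c4 = 5.
Row 4 already has 5; hence r4c1 = 3.
Cage i needs product 60, which forces r4c4 = 1.
The two cells of cage h must have product 15; hence r5c1 = 5.
Cage a needs product 30; hence r5c3 = 3.
3 is placed in column 3, so r2c3 = 5.
Column 4 now contains 5, which forces r2c4 = 3.
Completed grid: 1 3 4 2 5 / 4 2 5 3 1 / 2 4 1 5 3 / 3 5 2 1 4 / 5 1 3 4 2.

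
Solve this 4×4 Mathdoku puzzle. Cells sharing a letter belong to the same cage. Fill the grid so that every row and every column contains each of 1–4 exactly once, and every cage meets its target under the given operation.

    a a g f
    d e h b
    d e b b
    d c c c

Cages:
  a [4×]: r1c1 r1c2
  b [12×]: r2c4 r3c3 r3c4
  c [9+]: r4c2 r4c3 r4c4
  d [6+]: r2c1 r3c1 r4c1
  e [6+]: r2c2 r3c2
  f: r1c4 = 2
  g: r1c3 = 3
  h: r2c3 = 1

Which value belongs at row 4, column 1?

Cage g is given; hence r1c3 = 3.
Cage f is a single given cell, so r1c4 = 2.
Cage h is given, so r2c3 = 1.
Cage b needs product 12, leaving r2c4 = 3.
Cage b needs product 12; hence r3c3 = 4.
The 3 cells of cage b must have product 12, so r3c4 = 1.
Column 3 already has 4; hence r4c3 = 2.
Column 4 now contains 3, which forces r4c4 = 4.
3 is placed in row 2; hence r2c1 = 2.
The two cells of cage e must have sum 6, so r2c2 = 4.
Cage d has sum 6, so r3c1 = 3.
Row 3 now contains 4; hence r3c2 = 2.
Cage d has sum 6, leaving r4c1 = 1.
4 is placed in row 4, which forces r4c2 = 3.
Column 1 now contains 1, leaving r1c1 = 4.
Column 2 now contains 4, leaving r1c2 = 1.
Filled in: 4 1 3 2 / 2 4 1 3 / 3 2 4 1 / 1 3 2 4.

1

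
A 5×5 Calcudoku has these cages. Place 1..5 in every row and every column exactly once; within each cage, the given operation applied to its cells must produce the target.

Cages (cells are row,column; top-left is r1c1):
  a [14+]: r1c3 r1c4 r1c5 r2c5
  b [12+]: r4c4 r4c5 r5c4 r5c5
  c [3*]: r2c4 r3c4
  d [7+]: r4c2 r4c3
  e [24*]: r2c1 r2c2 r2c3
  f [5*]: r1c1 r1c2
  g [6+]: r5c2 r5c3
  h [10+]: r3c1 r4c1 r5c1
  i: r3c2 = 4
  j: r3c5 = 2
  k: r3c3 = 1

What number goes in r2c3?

I is a freebie, so r3c2 = 4.
Cage k is given, so r3c3 = 1.
Row 3 already has 1, leaving r3c4 = 3.
J is a freebie, leaving r3c5 = 2.
Column 4 already has 3; hence r2c4 = 1.
Row 3 already has 2, so r3c1 = 5.
5 is placed in column 1, which forces r1c1 = 1.
Cage f's pair has product 5, leaving r1c2 = 5.
Cage a needs sum 14, leaving r2c5 = 5.
Row 4 needs a 1, and only r4c5 is open for it.
1 is placed in column 5, leaving r5c5 = 4.
Column 5 now contains 4, leaving r1c5 = 3.
The two cells of cage g must have sum 6, leaving r5c2 = 1.
Row 5 already has 4, leaving r5c3 = 5.
Row 5 now contains 5; hence r5c4 = 2.
Cage a needs sum 14, leaving r1c3 = 2.
Column 4 already has 2, which forces r1c4 = 4.
Cage h needs sum 10; hence r4c1 = 2.
The two cells of cage d must have sum 7, leaving r4c2 = 3.
Column 3 now contains 5, so r4c3 = 4.
Column 4 already has 2; hence r4c4 = 5.
2 is placed in row 5; hence r5c1 = 3.
3 is placed in column 1; hence r2c1 = 4.
3 is placed in column 2, leaving r2c2 = 2.
Column 3 already has 4; hence r2c3 = 3.
Filled in: 1 5 2 4 3 / 4 2 3 1 5 / 5 4 1 3 2 / 2 3 4 5 1 / 3 1 5 2 4.

3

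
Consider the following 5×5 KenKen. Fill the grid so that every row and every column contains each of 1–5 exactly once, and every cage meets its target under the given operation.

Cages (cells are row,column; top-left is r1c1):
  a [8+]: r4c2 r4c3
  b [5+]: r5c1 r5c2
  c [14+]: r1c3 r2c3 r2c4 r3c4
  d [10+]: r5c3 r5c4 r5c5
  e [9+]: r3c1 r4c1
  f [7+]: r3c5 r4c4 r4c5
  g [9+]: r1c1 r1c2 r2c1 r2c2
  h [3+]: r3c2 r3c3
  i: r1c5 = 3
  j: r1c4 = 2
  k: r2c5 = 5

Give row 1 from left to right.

1 4 5 2 3

Cage j is given, which forces r1c4 = 2.
Cage i is a single given cell, leaving r1c5 = 3.
Cage k is given; hence r2c5 = 5.
Row 3 needs a 3, and only r3c4 is open for it.
Cage c needs sum 14; hence r2c4 = 4.
Column 4 already has 4, leaving r4c4 = 1.
Column 4 now contains 1; hence r5c4 = 5.
The only place for 5 in row 3 is r3c1.
Column 1 already has 5, which forces r4c1 = 4.
4 is placed in row 4; hence r4c5 = 2.
Column 1 already has 4, leaving r1c1 = 1.
Cage g needs sum 9, so r2c2 = 1.
Column 2 now contains 1, which forces r3c2 = 2.
Row 3 now contains 2; hence r3c3 = 1.
Column 5 already has 2, leaving r3c5 = 4.
1 is placed in column 3, leaving r5c3 = 4.
Column 5 now contains 4, leaving r5c5 = 1.
Column 3 now contains 4; hence r1c3 = 5.
Cage c needs sum 14, which forces r2c3 = 2.
Column 3 now contains 5, which forces r4c3 = 3.
Cage b needs two cells with sum 5, leaving r5c1 = 2.
Row 5 now contains 4, leaving r5c2 = 3.
Row 1 now contains 5, so r1c2 = 4.
2 is placed in row 2, leaving r2c1 = 3.
Row 4 already has 3, which forces r4c2 = 5.
Completed grid: 1 4 5 2 3 / 3 1 2 4 5 / 5 2 1 3 4 / 4 5 3 1 2 / 2 3 4 5 1.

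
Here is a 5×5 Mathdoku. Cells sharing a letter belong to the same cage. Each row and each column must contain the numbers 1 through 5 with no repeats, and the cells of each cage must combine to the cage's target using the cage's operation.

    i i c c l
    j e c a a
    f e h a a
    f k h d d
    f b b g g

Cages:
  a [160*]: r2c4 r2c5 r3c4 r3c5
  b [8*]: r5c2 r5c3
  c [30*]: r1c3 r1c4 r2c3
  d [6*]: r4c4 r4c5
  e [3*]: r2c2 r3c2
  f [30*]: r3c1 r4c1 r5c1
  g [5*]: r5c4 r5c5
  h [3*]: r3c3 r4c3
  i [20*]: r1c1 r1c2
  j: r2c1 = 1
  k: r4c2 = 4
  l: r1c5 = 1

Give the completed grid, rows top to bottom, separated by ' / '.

4 5 2 3 1 / 1 3 5 4 2 / 2 1 3 5 4 / 5 4 1 2 3 / 3 2 4 1 5

Cage l is a single given cell, so r1c5 = 1.
J is a freebie, so r2c1 = 1.
Row 2 now contains 1, which forces r2c2 = 3.
Column 2 already has 3, leaving r3c2 = 1.
Row 3 already has 1, so r3c3 = 3.
Cage k is a single given cell; hence r4c2 = 4.
3 is placed in column 3; hence r4c3 = 1.
Column 2 now contains 4, leaving r5c2 = 2.
Row 5 already has 2; hence r5c3 = 4.
1 is placed in column 5, leaving r5c5 = 5.
The two cells of cage i must have product 20, leaving r1c1 = 4.
Column 2 now contains 4; hence r1c2 = 5.
Row 1 now contains 5, which forces r1c3 = 2.
The 3 cells of cage c must have product 30, so r1c4 = 3.
2 is placed in column 3, leaving r2c3 = 5.
5 is placed in row 2, so r2c4 = 4.
Row 2 now contains 4, which forces r2c5 = 2.
4 is placed in column 4, leaving r3c4 = 5.
Column 5 already has 2, so r3c5 = 4.
Column 4 now contains 3, leaving r4c4 = 2.
Column 5 already has 2; hence r4c5 = 3.
Row 5 already has 5; hence r5c1 = 3.
Row 5 already has 5; hence r5c4 = 1.
Row 3 already has 5, leaving r3c1 = 2.
Row 4 already has 2, leaving r4c1 = 5.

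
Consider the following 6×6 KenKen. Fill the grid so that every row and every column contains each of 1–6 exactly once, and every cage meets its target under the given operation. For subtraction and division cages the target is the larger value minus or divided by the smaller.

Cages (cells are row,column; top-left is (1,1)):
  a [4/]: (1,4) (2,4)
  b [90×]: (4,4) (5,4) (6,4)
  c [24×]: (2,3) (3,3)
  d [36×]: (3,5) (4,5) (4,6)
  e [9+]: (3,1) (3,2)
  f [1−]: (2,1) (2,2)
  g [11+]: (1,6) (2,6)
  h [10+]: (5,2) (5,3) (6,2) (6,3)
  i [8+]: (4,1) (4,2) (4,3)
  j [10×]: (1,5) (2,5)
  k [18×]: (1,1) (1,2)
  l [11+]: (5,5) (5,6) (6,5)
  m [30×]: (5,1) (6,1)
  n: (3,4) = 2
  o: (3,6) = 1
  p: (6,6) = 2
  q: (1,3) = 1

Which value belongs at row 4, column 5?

Cage q is a single given cell, which forces (1,3) = 1.
Row 1 now contains 1, which forces (1,4) = 4.
4 is placed in column 4, so (2,4) = 1.
Cage n is given, so (3,4) = 2.
Cage o is a single given cell, which forces (3,6) = 1.
P is a freebie, so (6,6) = 2.
Row 1 needs a 2, and only (1,5) is open for it.
Column 5 already has 2; hence (2,5) = 5.
Row 2 already has 5, so (2,6) = 6.
6 is placed in column 6, which forces (4,6) = 3.
6 is placed in column 6, so (1,6) = 5.
Row 2 already has 6, which forces (2,3) = 4.
Cage c needs two cells with product 24; hence (3,3) = 6.
Cage d has product 36, so (3,5) = 3.
Cage d needs product 36, leaving (4,5) = 4.
Cage l needs sum 11, leaving (5,6) = 4.
Column 3 now contains 4, so (6,3) = 3.
Cage h has sum 10, so (5,2) = 1.
3 is placed in column 3, so (5,3) = 2.
The 3 cells of cage b must have product 90; hence (5,4) = 3.
Row 5 already has 1, leaving (5,5) = 6.
Cage h has sum 10, leaving (6,2) = 4.
Column 5 already has 6; hence (6,5) = 1.
Cage e's pair has sum 9; hence (3,1) = 4.
4 is placed in column 2, so (3,2) = 5.
Cage i has sum 8; hence (4,1) = 1.
Cage i has sum 8; hence (4,2) = 2.
2 is placed in column 3; hence (4,3) = 5.
Row 4 now contains 5, leaving (4,4) = 6.
Row 5 already has 6, which forces (5,1) = 5.
Cage m needs two cells with product 30, so (6,1) = 6.
6 is placed in column 4; hence (6,4) = 5.
6 is placed in column 1, leaving (1,1) = 3.
Cage k's pair has product 18; hence (1,2) = 6.
Cage f needs two cells with difference 1, leaving (2,1) = 2.
2 is placed in column 2, leaving (2,2) = 3.
Completed grid: 3 6 1 4 2 5 / 2 3 4 1 5 6 / 4 5 6 2 3 1 / 1 2 5 6 4 3 / 5 1 2 3 6 4 / 6 4 3 5 1 2.

4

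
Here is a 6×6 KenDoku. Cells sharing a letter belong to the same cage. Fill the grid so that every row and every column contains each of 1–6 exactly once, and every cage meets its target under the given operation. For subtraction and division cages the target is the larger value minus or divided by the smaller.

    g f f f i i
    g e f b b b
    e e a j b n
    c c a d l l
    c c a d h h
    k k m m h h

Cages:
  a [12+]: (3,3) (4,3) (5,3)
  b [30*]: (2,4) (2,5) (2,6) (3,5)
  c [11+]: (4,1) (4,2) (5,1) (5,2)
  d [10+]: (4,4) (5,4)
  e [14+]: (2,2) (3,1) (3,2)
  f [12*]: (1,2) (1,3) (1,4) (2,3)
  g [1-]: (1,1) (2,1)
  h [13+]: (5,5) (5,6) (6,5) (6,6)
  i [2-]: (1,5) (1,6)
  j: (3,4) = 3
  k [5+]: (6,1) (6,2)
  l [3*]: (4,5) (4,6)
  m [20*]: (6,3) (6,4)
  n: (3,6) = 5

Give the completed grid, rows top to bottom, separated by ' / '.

5 1 3 2 6 4 / 6 4 2 1 5 3 / 4 6 1 3 2 5 / 2 5 6 4 3 1 / 1 3 5 6 4 2 / 3 2 4 5 1 6

J is a freebie; hence (3,4) = 3.
Cage n is given, leaving (3,6) = 5.
Column 2 needs a 5, and only (4,2) is open for it.
Cage c needs sum 11, which forces (4,1) = 2.
Column 1 already has 2, leaving (6,1) = 3.
Row 6 already has 3, so (6,2) = 2.
Cage e has sum 14; hence (2,2) = 4.
Cage e needs sum 14, which forces (3,1) = 4.
Column 2 now contains 2, which forces (3,2) = 6.
Column 1 already has 3, so (5,1) = 1.
Cage c needs sum 11, leaving (5,2) = 3.
Column 2 already has 3; hence (1,2) = 1.
In row 5, 5 can only go at (5,3), so (5,3) = 5.
Cage a has sum 12, which forces (3,3) = 1.
Row 3 now contains 1, which forces (3,5) = 2.
Cage a needs sum 12, leaving (4,3) = 6.
Row 4 already has 6, leaving (4,4) = 4.
Column 4 now contains 4, leaving (5,4) = 6.
Column 5 already has 2; hence (5,5) = 4.
4 is placed in row 5, leaving (5,6) = 2.
Column 3 already has 5, leaving (6,3) = 4.
Cage m needs two cells with product 20; hence (6,4) = 5.
The 4 cells of cage f must have product 12; hence (1,3) = 3.
Column 4 now contains 6, so (1,4) = 2.
Row 1 now contains 3, which forces (1,6) = 4.
Column 3 already has 1, leaving (2,3) = 2.
Cage b needs product 30, which forces (2,4) = 1.
Cage b needs product 30, leaving (2,5) = 5.
Cage b has product 30, leaving (2,6) = 3.
Column 6 already has 3, so (4,6) = 1.
Column 6 now contains 1, which forces (6,6) = 6.
The two cells of cage g must have difference 1, leaving (1,1) = 5.
Column 5 now contains 5, so (1,5) = 6.
5 is placed in row 2; hence (2,1) = 6.
Row 4 now contains 1; hence (4,5) = 3.
Row 6 already has 6; hence (6,5) = 1.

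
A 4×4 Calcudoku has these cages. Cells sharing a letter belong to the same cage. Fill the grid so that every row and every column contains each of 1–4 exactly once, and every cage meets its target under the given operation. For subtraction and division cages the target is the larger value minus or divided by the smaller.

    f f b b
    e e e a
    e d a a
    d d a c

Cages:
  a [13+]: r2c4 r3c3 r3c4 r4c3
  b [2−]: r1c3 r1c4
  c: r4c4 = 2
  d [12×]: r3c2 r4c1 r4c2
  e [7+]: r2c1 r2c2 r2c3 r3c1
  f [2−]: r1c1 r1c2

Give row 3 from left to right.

1 4 2 3

Cage e needs sum 7, so r3c1 = 1.
Cage c is a single given cell, so r4c4 = 2.
The 4 cells of cage a must have sum 13, so r3c3 = 2.
The 3 cells of cage d must have product 12, leaving r4c2 = 1.
Cage a has sum 13; hence r4c3 = 4.
Cage e needs sum 7, so r2c3 = 1.
The 3 cells of cage d must have product 12, which forces r3c2 = 4.
Row 3 already has 4, so r3c4 = 3.
Row 4 already has 4, which forces r4c1 = 3.
Cage f's pair has difference 2, which forces r1c1 = 4.
Column 2 already has 4, leaving r1c2 = 2.
Column 3 already has 1, which forces r1c3 = 3.
Column 4 already has 3, so r1c4 = 1.
Column 1 already has 3, which forces r2c1 = 2.
Cage e has sum 7, leaving r2c2 = 3.
Column 4 already has 3, which forces r2c4 = 4.
Filled in: 4 2 3 1 / 2 3 1 4 / 1 4 2 3 / 3 1 4 2.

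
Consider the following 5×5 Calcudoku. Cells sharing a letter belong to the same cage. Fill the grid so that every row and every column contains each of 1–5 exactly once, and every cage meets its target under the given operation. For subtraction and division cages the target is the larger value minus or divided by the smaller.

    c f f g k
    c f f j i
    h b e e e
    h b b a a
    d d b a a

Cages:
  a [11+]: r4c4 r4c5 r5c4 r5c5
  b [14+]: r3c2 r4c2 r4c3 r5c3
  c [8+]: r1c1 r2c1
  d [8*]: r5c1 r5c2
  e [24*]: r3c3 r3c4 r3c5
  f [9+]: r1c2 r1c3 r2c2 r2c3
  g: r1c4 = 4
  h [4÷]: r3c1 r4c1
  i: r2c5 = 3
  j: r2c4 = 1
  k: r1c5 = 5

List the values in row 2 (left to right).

5 2 4 1 3

G is a freebie, leaving r1c4 = 4.
Cage k is a single given cell; hence r1c5 = 5.
J is a freebie, leaving r2c4 = 1.
I is a freebie, so r2c5 = 3.
5 is placed in row 1; hence r1c1 = 3.
3 is placed in row 2, leaving r2c1 = 5.
The only place for 5 in row 3 is r3c2.
In row 3, 1 can only go at r3c1, so r3c1 = 1.
Column 1 already has 1, so r4c1 = 4.
Column 1 now contains 4, which forces r5c1 = 2.
Row 5 already has 2, which forces r5c2 = 4.
Row 5 already has 4; hence r5c5 = 1.
The 4 cells of cage f must have sum 9, which forces r1c2 = 1.
The 4 cells of cage f must have sum 9, which forces r1c3 = 2.
Column 2 now contains 4, leaving r2c2 = 2.
The 4 cells of cage f must have sum 9, leaving r2c3 = 4.
4 is placed in column 3, leaving r3c3 = 3.
3 is placed in row 3; hence r3c4 = 2.
Row 3 already has 2, which forces r3c5 = 4.
Column 2 already has 1, so r4c2 = 3.
3 is placed in row 4, so r4c4 = 5.
Column 5 already has 1; hence r4c5 = 2.
Column 3 now contains 3, which forces r5c3 = 5.
5 is placed in column 4, which forces r5c4 = 3.
5 is placed in row 4, which forces r4c3 = 1.
Completed grid: 3 1 2 4 5 / 5 2 4 1 3 / 1 5 3 2 4 / 4 3 1 5 2 / 2 4 5 3 1.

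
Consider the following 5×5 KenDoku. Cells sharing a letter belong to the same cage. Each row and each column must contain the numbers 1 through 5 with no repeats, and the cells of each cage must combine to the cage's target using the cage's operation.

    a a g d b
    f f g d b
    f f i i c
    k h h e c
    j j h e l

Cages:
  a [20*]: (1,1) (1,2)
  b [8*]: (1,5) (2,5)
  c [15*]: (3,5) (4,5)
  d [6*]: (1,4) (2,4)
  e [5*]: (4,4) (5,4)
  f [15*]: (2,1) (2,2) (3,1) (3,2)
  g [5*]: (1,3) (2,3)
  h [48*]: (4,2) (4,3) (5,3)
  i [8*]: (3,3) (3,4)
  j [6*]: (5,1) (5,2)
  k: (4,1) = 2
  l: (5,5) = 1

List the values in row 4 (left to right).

2 4 3 1 5

Cage k is given, which forces (4,1) = 2.
The 3 cells of cage h must have product 48, leaving (4,2) = 4.
Cage h needs product 48, so (4,3) = 3.
Row 4 now contains 3, leaving (4,5) = 5.
Column 1 now contains 2, leaving (5,1) = 3.
Row 5 now contains 3, so (5,2) = 2.
Cage h has product 48, so (5,3) = 4.
Cage l is a single given cell; hence (5,5) = 1.
Cage a's pair has product 20, so (1,1) = 4.
4 is placed in column 2; hence (1,2) = 5.
Row 1 now contains 5, leaving (1,3) = 1.
Row 1 already has 4; hence (1,5) = 2.
Column 3 now contains 1; hence (2,3) = 5.
Column 5 already has 2, so (2,5) = 4.
Column 3 now contains 4, which forces (3,3) = 2.
The two cells of cage i must have product 8, which forces (3,4) = 4.
5 is placed in column 5, so (3,5) = 3.
Row 4 already has 5, leaving (4,4) = 1.
1 is placed in row 5, which forces (5,4) = 5.
Row 1 now contains 2; hence (1,4) = 3.
5 is placed in row 2, which forces (2,1) = 1.
The 4 cells of cage f must have product 15; hence (2,2) = 3.
The two cells of cage d must have product 6, so (2,4) = 2.
Cage f needs product 15, leaving (3,1) = 5.
Row 3 already has 3, so (3,2) = 1.
The full grid is 4 5 1 3 2 / 1 3 5 2 4 / 5 1 2 4 3 / 2 4 3 1 5 / 3 2 4 5 1.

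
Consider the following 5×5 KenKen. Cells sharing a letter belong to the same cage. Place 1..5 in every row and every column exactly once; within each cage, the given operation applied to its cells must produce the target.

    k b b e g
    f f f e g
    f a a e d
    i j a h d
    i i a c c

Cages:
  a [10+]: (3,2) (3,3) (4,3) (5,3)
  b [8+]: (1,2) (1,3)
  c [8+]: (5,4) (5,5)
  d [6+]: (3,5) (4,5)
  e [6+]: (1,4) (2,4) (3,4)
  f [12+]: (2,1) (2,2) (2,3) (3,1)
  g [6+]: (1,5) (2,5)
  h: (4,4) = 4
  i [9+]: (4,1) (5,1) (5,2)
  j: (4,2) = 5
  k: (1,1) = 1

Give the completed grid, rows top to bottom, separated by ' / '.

1 3 5 2 4 / 5 1 4 3 2 / 2 4 3 1 5 / 3 5 2 4 1 / 4 2 1 5 3

K is a freebie, so (1,1) = 1.
J is a freebie, leaving (4,2) = 5.
Cage h is a single given cell; hence (4,4) = 4.
5 is placed in column 2, which forces (1,2) = 3.
Cage b's pair has sum 8; hence (1,3) = 5.
Row 1 already has 3, leaving (1,4) = 2.
Row 1 now contains 2, leaving (1,5) = 4.
Column 5 already has 4, so (3,5) = 5.
Column 5 now contains 5, so (5,5) = 3.
Cage g's pair has sum 6, so (2,5) = 2.
The two cells of cage d must have sum 6, leaving (4,5) = 1.
3 is placed in row 5, so (5,4) = 5.
Cage i needs sum 9; hence (4,1) = 3.
Row 4 already has 3; hence (4,3) = 2.
Column 1 already has 3, which forces (2,1) = 5.
Cage f needs sum 12, so (3,1) = 2.
Cage a needs sum 10, so (3,3) = 3.
3 is placed in row 3; hence (3,4) = 1.
Column 1 already has 2; hence (5,1) = 4.
Row 5 now contains 4, which forces (5,2) = 2.
Row 5 now contains 4, so (5,3) = 1.
The 4 cells of cage f must have sum 12, which forces (2,2) = 1.
Column 3 already has 1, which forces (2,3) = 4.
Column 4 now contains 1, which forces (2,4) = 3.
1 is placed in row 3, which forces (3,2) = 4.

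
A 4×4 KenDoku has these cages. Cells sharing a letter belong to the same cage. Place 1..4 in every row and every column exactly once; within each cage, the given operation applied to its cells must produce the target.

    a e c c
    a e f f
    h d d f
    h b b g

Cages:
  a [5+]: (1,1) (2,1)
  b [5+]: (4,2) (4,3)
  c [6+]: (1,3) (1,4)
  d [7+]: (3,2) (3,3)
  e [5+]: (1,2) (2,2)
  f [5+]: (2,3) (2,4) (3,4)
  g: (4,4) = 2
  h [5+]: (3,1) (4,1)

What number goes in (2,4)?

3

Cage g is given, leaving (4,4) = 2.
Cage c's pair has sum 6; hence (1,3) = 2.
2 is placed in column 4; hence (1,4) = 4.
Cage f has sum 5, so (2,3) = 1.
Cage f has sum 5, leaving (2,4) = 3.
2 is placed in column 4; hence (3,4) = 1.
Column 3 already has 1, so (4,3) = 4.
Cage d needs two cells with sum 7, leaving (3,2) = 4.
4 is placed in column 3, so (3,3) = 3.
Row 4 now contains 4, so (4,2) = 1.
Column 2 already has 1, leaving (1,2) = 3.
4 is placed in column 2, so (2,2) = 2.
Row 3 already has 4, so (3,1) = 2.
Row 4 now contains 1; hence (4,1) = 3.
Row 1 now contains 3, so (1,1) = 1.
Row 2 already has 2, which forces (2,1) = 4.
Filled in: 1 3 2 4 / 4 2 1 3 / 2 4 3 1 / 3 1 4 2.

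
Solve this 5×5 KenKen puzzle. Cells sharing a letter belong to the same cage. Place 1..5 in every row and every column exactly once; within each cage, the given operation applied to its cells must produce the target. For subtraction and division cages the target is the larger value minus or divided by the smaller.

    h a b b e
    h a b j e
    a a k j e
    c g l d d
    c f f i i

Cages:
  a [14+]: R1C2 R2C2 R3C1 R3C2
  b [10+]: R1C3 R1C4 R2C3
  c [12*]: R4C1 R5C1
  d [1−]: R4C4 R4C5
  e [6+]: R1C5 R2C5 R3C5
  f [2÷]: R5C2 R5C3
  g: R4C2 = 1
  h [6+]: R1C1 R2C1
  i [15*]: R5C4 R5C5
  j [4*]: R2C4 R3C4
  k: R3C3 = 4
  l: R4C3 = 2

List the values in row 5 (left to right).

Cage k is given, leaving R3C3 = 4.
Row 3 already has 4, which forces R3C4 = 1.
G is a freebie, leaving R4C2 = 1.
Cage l is a single given cell; hence R4C3 = 2.
Column 3 now contains 2, so R5C3 = 1.
Cage b needs sum 10, which forces R1C4 = 2.
Column 4 already has 1, which forces R2C4 = 4.
Cage f's pair has quotient 2; hence R5C2 = 2.
Cage a has sum 14, leaving R1C2 = 4.
The 4 cells of cage a must have sum 14; hence R3C1 = 2.
Row 3 already has 2, which forces R3C5 = 3.
Cage d needs two cells with difference 1, so R4C5 = 4.
Column 5 already has 3, leaving R5C5 = 5.
Column 5 already has 3, which forces R1C5 = 1.
The 4 cells of cage a must have sum 14, leaving R2C2 = 3.
3 is placed in row 2; hence R2C3 = 5.
The 3 cells of cage e must have sum 6, so R2C5 = 2.
Row 3 already has 3, which forces R3C2 = 5.
Row 4 now contains 4, so R4C1 = 3.
3 is placed in row 4, so R4C4 = 5.
The two cells of cage c must have product 12, which forces R5C1 = 4.
Row 5 already has 5, so R5C4 = 3.
Row 1 already has 1, so R1C1 = 5.
Column 3 already has 5, which forces R1C3 = 3.
5 is placed in row 2, so R2C1 = 1.
Filled in: 5 4 3 2 1 / 1 3 5 4 2 / 2 5 4 1 3 / 3 1 2 5 4 / 4 2 1 3 5.

4 2 1 3 5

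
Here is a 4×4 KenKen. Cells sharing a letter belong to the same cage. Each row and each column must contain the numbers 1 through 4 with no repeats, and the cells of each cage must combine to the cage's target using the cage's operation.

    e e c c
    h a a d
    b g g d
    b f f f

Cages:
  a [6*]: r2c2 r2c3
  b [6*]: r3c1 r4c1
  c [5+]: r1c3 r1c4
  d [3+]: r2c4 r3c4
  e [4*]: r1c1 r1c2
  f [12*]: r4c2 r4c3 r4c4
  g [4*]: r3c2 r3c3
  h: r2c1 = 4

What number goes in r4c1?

Cage h is given; hence r2c1 = 4.
Column 1 now contains 4, which forces r1c1 = 1.
Cage e needs two cells with product 4, so r1c2 = 4.
Column 2 already has 4; hence r3c2 = 1.
1 is placed in row 3, which forces r3c3 = 4.
1 is placed in row 3, which forces r3c4 = 2.
Column 2 now contains 1, so r4c2 = 3.
Row 4 already has 3, which forces r4c3 = 1.
Row 4 already has 1; hence r4c4 = 4.
Cage c needs two cells with sum 5; hence r1c3 = 2.
Column 4 already has 2, which forces r1c4 = 3.
Column 2 now contains 3, leaving r2c2 = 2.
Cage a's pair has product 6; hence r2c3 = 3.
Column 4 already has 2; hence r2c4 = 1.
Row 3 already has 2, so r3c1 = 3.
Row 4 already has 3, which forces r4c1 = 2.
Completed grid: 1 4 2 3 / 4 2 3 1 / 3 1 4 2 / 2 3 1 4.

2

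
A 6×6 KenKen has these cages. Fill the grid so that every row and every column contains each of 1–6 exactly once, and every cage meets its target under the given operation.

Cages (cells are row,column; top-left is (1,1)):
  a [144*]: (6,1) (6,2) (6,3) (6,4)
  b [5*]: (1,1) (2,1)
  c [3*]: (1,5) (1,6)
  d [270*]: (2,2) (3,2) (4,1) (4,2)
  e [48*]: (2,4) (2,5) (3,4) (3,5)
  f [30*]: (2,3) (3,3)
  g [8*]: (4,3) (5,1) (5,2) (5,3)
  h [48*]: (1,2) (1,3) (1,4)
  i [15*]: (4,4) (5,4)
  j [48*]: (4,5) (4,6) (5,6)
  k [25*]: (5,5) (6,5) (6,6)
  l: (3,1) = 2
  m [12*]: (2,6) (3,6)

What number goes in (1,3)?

4

Cage l is a single given cell, so (3,1) = 2.
Cage d has product 270, which forces (4,1) = 3.
Cage g has product 8, leaving (4,3) = 1.
Row 4 already has 3, so (4,4) = 5.
Column 4 already has 5, leaving (5,4) = 3.
Cage k needs product 25, so (5,5) = 5.
The 3 cells of cage k must have product 25, so (6,5) = 1.
The 3 cells of cage k must have product 25, so (6,6) = 5.
Column 5 already has 1; hence (1,5) = 3.
Cage c's pair has product 3; hence (1,6) = 1.
5 is placed in row 4, which forces (4,2) = 6.
1 is placed in row 1; hence (1,1) = 5.
The two cells of cage b must have product 5; hence (2,1) = 1.
1 is placed in column 1; hence (5,1) = 4.
Row 5 now contains 4, so (5,3) = 2.
The 3 cells of cage j must have product 48, so (5,6) = 6.
Column 1 already has 4; hence (6,1) = 6.
Cage e needs product 48, which forces (3,4) = 1.
Row 5 now contains 2, leaving (5,2) = 1.
In column 3, 3 can only go at (6,3), so (6,3) = 3.
The only place for 4 in column 3 is (1,3).
Row 1 already has 4, so (1,2) = 2.
Cage h has product 48, which forces (1,4) = 6.
Column 2 already has 2, which forces (6,2) = 4.
4 is placed in row 6, leaving (6,4) = 2.
Column 4 already has 2, which forces (2,4) = 4.
Cage e has product 48; hence (2,5) = 2.
Row 2 now contains 4, so (2,6) = 3.
Cage e needs product 48, leaving (3,5) = 6.
3 is placed in column 6, which forces (3,6) = 4.
Column 5 now contains 2, leaving (4,5) = 4.
Column 6 already has 4; hence (4,6) = 2.
3 is placed in row 2, leaving (2,2) = 5.
Cage f needs two cells with product 30, which forces (2,3) = 6.
The 4 cells of cage d must have product 270, so (3,2) = 3.
6 is placed in row 3, leaving (3,3) = 5.
Completed grid: 5 2 4 6 3 1 / 1 5 6 4 2 3 / 2 3 5 1 6 4 / 3 6 1 5 4 2 / 4 1 2 3 5 6 / 6 4 3 2 1 5.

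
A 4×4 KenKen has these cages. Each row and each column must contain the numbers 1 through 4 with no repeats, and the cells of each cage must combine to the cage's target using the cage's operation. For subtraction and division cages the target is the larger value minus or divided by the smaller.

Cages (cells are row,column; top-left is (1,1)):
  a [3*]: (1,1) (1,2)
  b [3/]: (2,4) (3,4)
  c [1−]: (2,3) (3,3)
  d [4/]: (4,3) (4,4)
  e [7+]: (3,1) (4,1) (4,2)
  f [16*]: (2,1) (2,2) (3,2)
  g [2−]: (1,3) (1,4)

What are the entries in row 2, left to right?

4 1 2 3

Column 4 needs a 2, and only (1,4) is open for it.
Cage g's pair has difference 2, so (1,3) = 4.
Column 3 already has 4, leaving (4,3) = 1.
Row 4 already has 1, leaving (4,4) = 4.
Cage e needs sum 7, which forces (3,1) = 2.
Row 3 now contains 2, leaving (3,2) = 4.
Row 3 now contains 2, so (3,3) = 3.
Row 3 now contains 3, so (3,4) = 1.
The 3 cells of cage e must have sum 7; hence (4,1) = 3.
Cage e has sum 7, which forces (4,2) = 2.
3 is placed in column 1, leaving (1,1) = 1.
The two cells of cage a must have product 3; hence (1,2) = 3.
Column 1 now contains 2, so (2,1) = 4.
Column 2 now contains 4; hence (2,2) = 1.
3 is placed in column 3, so (2,3) = 2.
1 is placed in column 4, leaving (2,4) = 3.
The full grid is 1 3 4 2 / 4 1 2 3 / 2 4 3 1 / 3 2 1 4.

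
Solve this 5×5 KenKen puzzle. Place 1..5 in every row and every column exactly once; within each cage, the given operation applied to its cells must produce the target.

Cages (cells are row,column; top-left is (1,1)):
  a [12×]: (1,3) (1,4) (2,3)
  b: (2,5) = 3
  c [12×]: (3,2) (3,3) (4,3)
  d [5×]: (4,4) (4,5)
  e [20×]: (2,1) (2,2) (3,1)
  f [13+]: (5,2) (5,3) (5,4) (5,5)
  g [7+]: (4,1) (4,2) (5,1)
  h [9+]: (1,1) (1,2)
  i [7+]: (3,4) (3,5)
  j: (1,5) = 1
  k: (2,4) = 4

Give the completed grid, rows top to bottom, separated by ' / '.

J is a freebie, so (1,5) = 1.
Cage k is given, leaving (2,4) = 4.
Cage b is a single given cell, leaving (2,5) = 3.
Column 5 already has 1, which forces (4,5) = 5.
Column 5 now contains 5; hence (5,5) = 4.
Cage i needs two cells with sum 7, which forces (3,4) = 5.
Column 5 already has 4; hence (3,5) = 2.
Row 4 now contains 5, so (4,4) = 1.
Column 4 now contains 1; hence (5,4) = 3.
The 3 cells of cage a must have product 12, leaving (1,3) = 3.
Column 4 already has 3, leaving (1,4) = 2.
Cage a needs product 12; hence (2,3) = 2.
Row 3 now contains 2; hence (3,1) = 4.
Row 3 already has 4, leaving (3,3) = 1.
3 is placed in column 3; hence (4,3) = 4.
Column 3 now contains 1; hence (5,3) = 5.
Column 1 now contains 4, leaving (1,1) = 5.
The two cells of cage h must have sum 9, leaving (1,2) = 4.
Column 1 now contains 5, leaving (2,1) = 1.
1 is placed in row 2, so (2,2) = 5.
1 is placed in row 3, so (3,2) = 3.
Cage g needs sum 7, leaving (4,1) = 3.
4 is placed in row 4; hence (4,2) = 2.
Cage g needs sum 7; hence (5,1) = 2.
Row 5 now contains 5, leaving (5,2) = 1.

5 4 3 2 1 / 1 5 2 4 3 / 4 3 1 5 2 / 3 2 4 1 5 / 2 1 5 3 4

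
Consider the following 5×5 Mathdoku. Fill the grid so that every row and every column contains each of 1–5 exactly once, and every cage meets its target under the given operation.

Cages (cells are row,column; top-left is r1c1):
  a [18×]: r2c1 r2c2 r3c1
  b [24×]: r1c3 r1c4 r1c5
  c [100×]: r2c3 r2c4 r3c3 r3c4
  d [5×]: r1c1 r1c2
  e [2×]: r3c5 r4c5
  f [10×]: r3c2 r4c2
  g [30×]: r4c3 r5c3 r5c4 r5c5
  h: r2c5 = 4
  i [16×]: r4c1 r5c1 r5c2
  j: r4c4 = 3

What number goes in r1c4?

4

Cage a has product 18, which forces r2c1 = 2.
Cage a has product 18, which forces r2c2 = 3.
Cage h is given; hence r2c5 = 4.
Cage a needs product 18; hence r3c1 = 3.
Column 1 now contains 2, so r4c1 = 4.
Cage j is given, so r4c4 = 3.
Column 1 already has 4, which forces r5c1 = 1.
1 is placed in column 1, leaving r1c1 = 5.
The two cells of cage d must have product 5; hence r1c2 = 1.
Cage g needs product 30, leaving r4c3 = 1.
Row 4 already has 1; hence r4c5 = 2.
Cage i has product 16, which forces r5c2 = 4.
2 is placed in column 5, so r1c5 = 3.
Column 3 now contains 1, so r2c3 = 5.
Cage c has product 100, so r2c4 = 1.
Cage f's pair has product 10, leaving r3c2 = 2.
Cage c has product 100, so r3c3 = 4.
Cage c has product 100, leaving r3c4 = 5.
2 is placed in column 5; hence r3c5 = 1.
Row 4 already has 2, leaving r4c2 = 5.
Column 4 now contains 5; hence r5c4 = 2.
Column 5 now contains 3; hence r5c5 = 5.
Column 3 already has 4, which forces r1c3 = 2.
2 is placed in column 4; hence r1c4 = 4.
2 is placed in row 5, so r5c3 = 3.
Completed grid: 5 1 2 4 3 / 2 3 5 1 4 / 3 2 4 5 1 / 4 5 1 3 2 / 1 4 3 2 5.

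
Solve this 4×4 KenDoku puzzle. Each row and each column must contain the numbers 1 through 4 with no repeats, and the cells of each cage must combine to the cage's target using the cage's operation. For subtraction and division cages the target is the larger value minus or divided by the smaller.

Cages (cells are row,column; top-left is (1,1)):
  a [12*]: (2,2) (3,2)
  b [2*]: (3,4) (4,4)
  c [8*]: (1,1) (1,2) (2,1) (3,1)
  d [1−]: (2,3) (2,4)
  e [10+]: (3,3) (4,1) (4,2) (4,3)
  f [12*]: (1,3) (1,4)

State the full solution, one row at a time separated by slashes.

Cage c needs product 8, so (1,2) = 1.
The only place for 2 in row 1 is (1,1).
In column 1, 3 can only go at (4,1), so (4,1) = 3.
The only place for 3 in row 3 is (3,2).
Column 2 now contains 3, so (2,2) = 4.
Column 2 already has 4, leaving (4,2) = 2.
Row 4 now contains 2, leaving (4,4) = 1.
Row 2 already has 4, leaving (2,1) = 1.
Cage c has product 8; hence (3,1) = 4.
The 4 cells of cage e must have sum 10, leaving (3,3) = 1.
Column 4 already has 1; hence (3,4) = 2.
Row 4 now contains 1, which forces (4,3) = 4.
Column 3 already has 4; hence (1,3) = 3.
Cage f needs two cells with product 12, which forces (1,4) = 4.
The two cells of cage d must have difference 1; hence (2,3) = 2.
Column 4 now contains 2, so (2,4) = 3.

2 1 3 4 / 1 4 2 3 / 4 3 1 2 / 3 2 4 1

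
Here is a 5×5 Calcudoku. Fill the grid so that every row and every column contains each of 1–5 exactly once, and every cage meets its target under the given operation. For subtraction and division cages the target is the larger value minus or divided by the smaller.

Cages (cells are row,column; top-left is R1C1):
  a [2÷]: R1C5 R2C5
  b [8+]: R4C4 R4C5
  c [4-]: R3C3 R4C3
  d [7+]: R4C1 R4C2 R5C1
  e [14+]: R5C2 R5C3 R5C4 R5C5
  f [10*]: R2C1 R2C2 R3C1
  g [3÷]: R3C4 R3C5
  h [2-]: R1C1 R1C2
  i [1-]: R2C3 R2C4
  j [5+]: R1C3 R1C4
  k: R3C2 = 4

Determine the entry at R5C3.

2

K is a freebie, leaving R3C2 = 4.
Row 3 needs a 2, and only R3C1 is open for it.
Row 3 needs a 5, and only R3C3 is open for it.
5 is placed in column 3, leaving R4C3 = 1.
Cage d has sum 7, leaving R4C1 = 4.
Cage d needs sum 7; hence R4C2 = 2.
The 3 cells of cage d must have sum 7, leaving R5C1 = 1.
1 is placed in column 1, leaving R2C1 = 5.
Cage f has product 10, leaving R2C2 = 1.
5 is placed in column 1, so R1C1 = 3.
The two cells of cage h must have difference 2, leaving R1C2 = 5.
Column 2 now contains 5; hence R5C2 = 3.
Cage j needs two cells with sum 5, which forces R1C3 = 4.
Cage j needs two cells with sum 5, so R1C4 = 1.
Row 1 now contains 1; hence R1C5 = 2.
Column 5 now contains 2, so R2C5 = 4.
Column 4 already has 1, which forces R3C4 = 3.
Row 3 already has 3, so R3C5 = 1.
Column 4 already has 3, leaving R4C4 = 5.
Row 4 already has 5, which forces R4C5 = 3.
Column 3 now contains 4; hence R5C3 = 2.
Row 5 now contains 2, leaving R5C4 = 4.
Column 5 already has 4, leaving R5C5 = 5.
Column 3 already has 2; hence R2C3 = 3.
Column 4 already has 3; hence R2C4 = 2.
Completed grid: 3 5 4 1 2 / 5 1 3 2 4 / 2 4 5 3 1 / 4 2 1 5 3 / 1 3 2 4 5.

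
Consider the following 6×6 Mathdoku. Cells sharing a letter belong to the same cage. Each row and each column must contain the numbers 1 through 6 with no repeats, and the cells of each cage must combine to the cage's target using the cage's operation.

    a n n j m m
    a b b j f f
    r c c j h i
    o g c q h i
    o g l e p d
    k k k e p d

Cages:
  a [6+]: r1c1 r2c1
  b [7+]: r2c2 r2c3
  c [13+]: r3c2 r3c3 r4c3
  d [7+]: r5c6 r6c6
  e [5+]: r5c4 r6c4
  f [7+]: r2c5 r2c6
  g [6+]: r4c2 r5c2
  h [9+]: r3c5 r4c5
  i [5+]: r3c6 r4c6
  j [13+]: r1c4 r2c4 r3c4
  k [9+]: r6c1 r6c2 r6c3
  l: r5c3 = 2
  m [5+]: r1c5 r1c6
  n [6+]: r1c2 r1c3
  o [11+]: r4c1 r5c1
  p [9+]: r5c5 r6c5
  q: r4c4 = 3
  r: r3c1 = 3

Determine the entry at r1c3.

Cage r is given, leaving r3c1 = 3.
Cage q is given, leaving r4c4 = 3.
L is a freebie, which forces r5c3 = 2.
Row 1 needs a 6, and only r1c4 is open for it.
The only place for 2 in row 4 is r4c2.
Cage g's pair has sum 6, leaving r5c2 = 4.
Row 5 now contains 4; hence r5c4 = 1.
Column 4 now contains 1, leaving r6c4 = 4.
Column 2 already has 4, so r3c2 = 6.
Cage c needs sum 13, so r3c3 = 1.
Row 3 already has 1; hence r3c6 = 4.
Cage c needs sum 13; hence r4c3 = 6.
Column 6 already has 4, leaving r4c6 = 1.
1 is placed in column 6, which forces r6c6 = 2.
The two cells of cage n must have sum 6, which forces r1c2 = 1.
1 is placed in column 3, leaving r1c3 = 5.
The two cells of cage m must have sum 5; hence r1c5 = 2.
Column 6 already has 2, so r1c6 = 3.
Cage b needs two cells with sum 7; hence r2c2 = 3.
Column 3 now contains 6, which forces r2c3 = 4.
4 is placed in row 2, which forces r2c5 = 1.
Row 3 already has 4, leaving r3c5 = 5.
6 is placed in row 4; hence r4c1 = 5.
Cage h's pair has sum 9, which forces r4c5 = 4.
Cage o needs two cells with sum 11; hence r5c1 = 6.
6 is placed in row 5, which forces r5c5 = 3.
The two cells of cage d must have sum 7, which forces r5c6 = 5.
5 is placed in column 1, leaving r6c1 = 1.
3 is placed in column 2, which forces r6c2 = 5.
5 is placed in column 3, leaving r6c3 = 3.
Column 5 already has 3, leaving r6c5 = 6.
Row 1 now contains 2; hence r1c1 = 4.
5 is placed in column 1, which forces r2c1 = 2.
Cage j has sum 13; hence r2c4 = 5.
Column 6 already has 5, so r2c6 = 6.
5 is placed in row 3, so r3c4 = 2.
Completed grid: 4 1 5 6 2 3 / 2 3 4 5 1 6 / 3 6 1 2 5 4 / 5 2 6 3 4 1 / 6 4 2 1 3 5 / 1 5 3 4 6 2.

5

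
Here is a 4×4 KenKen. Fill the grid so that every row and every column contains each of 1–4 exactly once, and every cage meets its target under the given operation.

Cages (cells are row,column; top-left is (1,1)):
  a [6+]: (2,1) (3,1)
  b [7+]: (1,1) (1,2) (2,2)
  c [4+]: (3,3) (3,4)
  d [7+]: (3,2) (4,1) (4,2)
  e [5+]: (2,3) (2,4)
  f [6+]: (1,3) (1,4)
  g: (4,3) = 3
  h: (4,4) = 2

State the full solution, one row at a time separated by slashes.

3 1 2 4 / 2 3 4 1 / 4 2 1 3 / 1 4 3 2

Cage g is a single given cell, so (4,3) = 3.
Cage h is a single given cell, which forces (4,4) = 2.
Cage f's pair has sum 6, leaving (1,3) = 2.
2 is placed in column 4, which forces (1,4) = 4.
Cage d needs sum 7; hence (3,2) = 2.
Column 3 already has 3, so (3,3) = 1.
Cage c needs two cells with sum 4; hence (3,4) = 3.
Cage b has sum 7; hence (1,1) = 3.
The 3 cells of cage b must have sum 7, which forces (1,2) = 1.
The two cells of cage a must have sum 6, leaving (2,1) = 2.
Cage b has sum 7, leaving (2,2) = 3.
Column 3 now contains 1, so (2,3) = 4.
Column 4 now contains 3, leaving (2,4) = 1.
Row 3 now contains 2, which forces (3,1) = 4.
Column 1 already has 4; hence (4,1) = 1.
Column 2 already has 1, which forces (4,2) = 4.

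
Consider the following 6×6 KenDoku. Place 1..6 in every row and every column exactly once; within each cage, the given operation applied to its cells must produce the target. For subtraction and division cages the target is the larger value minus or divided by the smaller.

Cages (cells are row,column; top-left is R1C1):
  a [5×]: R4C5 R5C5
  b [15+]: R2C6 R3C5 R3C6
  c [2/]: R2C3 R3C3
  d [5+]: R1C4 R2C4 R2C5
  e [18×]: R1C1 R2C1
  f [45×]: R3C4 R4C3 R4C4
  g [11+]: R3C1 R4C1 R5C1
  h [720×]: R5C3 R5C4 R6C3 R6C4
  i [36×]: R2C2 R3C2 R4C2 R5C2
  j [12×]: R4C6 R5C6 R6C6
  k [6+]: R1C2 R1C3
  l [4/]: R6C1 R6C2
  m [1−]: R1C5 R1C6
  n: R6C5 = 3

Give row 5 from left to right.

Cage f has product 45; hence R3C4 = 3.
Cage f needs product 45, leaving R4C3 = 3.
Cage f has product 45, leaving R4C4 = 5.
Row 4 already has 5, so R4C5 = 1.
Column 5 already has 1, which forces R5C5 = 5.
Cage n is given, which forces R6C5 = 3.
Cage d needs sum 5; hence R1C4 = 2.
3 is placed in column 4, which forces R2C4 = 1.
Column 5 already has 1, which forces R2C5 = 2.
Cage h needs product 720, so R5C3 = 6.
Cage h has product 720, which forces R5C4 = 4.
Cage h has product 720, leaving R6C3 = 5.
Cage h needs product 720, leaving R6C4 = 6.
The two cells of cage k must have sum 6, so R1C2 = 5.
Cage k needs two cells with sum 6, leaving R1C3 = 1.
Row 1 now contains 5, which forces R1C6 = 3.
Row 2 now contains 2, so R2C3 = 4.
The two cells of cage c must have quotient 2; hence R3C3 = 2.
Row 1 already has 3, so R1C1 = 6.
The two cells of cage m must have difference 1; hence R1C5 = 4.
The two cells of cage e must have product 18; hence R2C1 = 3.
3 is placed in row 2; hence R2C2 = 6.
Row 2 already has 6; hence R2C6 = 5.
6 is placed in column 2, leaving R3C2 = 1.
Column 5 now contains 4, so R3C5 = 6.
Row 3 already has 6, leaving R3C6 = 4.
6 is placed in column 2, so R4C2 = 2.
Cage j has product 12; hence R4C6 = 6.
Column 2 now contains 2; hence R5C2 = 3.
1 is placed in column 2; hence R6C2 = 4.
Row 3 now contains 4, so R3C1 = 5.
Row 4 now contains 2, which forces R4C1 = 4.
Cage g needs sum 11, leaving R5C1 = 2.
Row 5 already has 2, so R5C6 = 1.
Row 6 already has 4, which forces R6C1 = 1.
1 is placed in column 6, which forces R6C6 = 2.
Completed grid: 6 5 1 2 4 3 / 3 6 4 1 2 5 / 5 1 2 3 6 4 / 4 2 3 5 1 6 / 2 3 6 4 5 1 / 1 4 5 6 3 2.

2 3 6 4 5 1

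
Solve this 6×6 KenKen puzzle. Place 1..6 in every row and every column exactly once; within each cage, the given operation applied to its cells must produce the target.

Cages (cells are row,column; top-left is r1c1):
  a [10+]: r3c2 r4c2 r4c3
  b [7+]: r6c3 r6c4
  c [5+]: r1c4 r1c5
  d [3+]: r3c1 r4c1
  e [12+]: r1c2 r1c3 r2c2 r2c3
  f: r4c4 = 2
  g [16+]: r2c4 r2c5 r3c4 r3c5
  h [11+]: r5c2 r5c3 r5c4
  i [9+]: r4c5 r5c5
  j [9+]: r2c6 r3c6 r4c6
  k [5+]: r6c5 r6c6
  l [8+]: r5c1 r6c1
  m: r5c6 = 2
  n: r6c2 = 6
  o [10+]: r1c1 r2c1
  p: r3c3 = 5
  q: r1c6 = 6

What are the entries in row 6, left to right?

Cage q is a single given cell; hence r1c6 = 6.
P is a freebie, so r3c3 = 5.
F is a freebie, which forces r4c4 = 2.
Cage m is given, so r5c6 = 2.
N is a freebie; hence r6c2 = 6.
Row 1 now contains 6, so r1c1 = 4.
Cage o needs two cells with sum 10, which forces r2c1 = 6.
The two cells of cage d must have sum 3, so r3c1 = 2.
2 is placed in row 4, leaving r4c1 = 1.
Cage c's pair has sum 5, leaving r1c4 = 3.
The two cells of cage c must have sum 5; hence r1c5 = 2.
The 4 cells of cage e must have sum 12, leaving r1c2 = 5.
Row 1 now contains 2; hence r1c3 = 1.
Row 2 needs a 3, and only r2c6 is open for it.
3 is placed in column 6, leaving r3c6 = 1.
3 is placed in column 6, so r4c6 = 5.
1 is placed in column 6; hence r6c6 = 4.
1 is placed in row 3, leaving r3c2 = 3.
Cage a needs sum 10, which forces r4c2 = 4.
Cage a needs sum 10; hence r4c3 = 3.
Row 4 now contains 3, so r4c5 = 6.
4 is placed in column 2, so r5c2 = 1.
Cage b needs two cells with sum 7; hence r6c3 = 2.
Row 6 now contains 4, so r6c4 = 5.
Row 6 now contains 4, leaving r6c5 = 1.
4 is placed in column 2, which forces r2c2 = 2.
Column 3 already has 2, which forces r2c3 = 4.
Column 4 already has 5, so r2c4 = 1.
Cage g needs sum 16, leaving r2c5 = 5.
The 4 cells of cage g must have sum 16, which forces r3c4 = 6.
Column 5 now contains 6; hence r3c5 = 4.
The two cells of cage l must have sum 8, leaving r5c1 = 5.
Column 3 already has 4, leaving r5c3 = 6.
Column 4 now contains 6, which forces r5c4 = 4.
Cage i needs two cells with sum 9, which forces r5c5 = 3.
Row 6 now contains 5; hence r6c1 = 3.
Completed grid: 4 5 1 3 2 6 / 6 2 4 1 5 3 / 2 3 5 6 4 1 / 1 4 3 2 6 5 / 5 1 6 4 3 2 / 3 6 2 5 1 4.

3 6 2 5 1 4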